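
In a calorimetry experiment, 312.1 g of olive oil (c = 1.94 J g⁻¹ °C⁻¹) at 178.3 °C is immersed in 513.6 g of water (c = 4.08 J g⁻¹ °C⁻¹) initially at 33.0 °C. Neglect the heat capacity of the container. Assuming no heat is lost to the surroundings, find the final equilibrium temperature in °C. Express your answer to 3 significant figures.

T_f = 65.6 °C

Heat lost by olive oil = heat gained by water.
(312.1)(1.94)(178.3 − T) = (513.6)(4.08)(T − 33.0)
605.474 (178.3 − T) = 2095.488 (T − 33.0)
107960 − 605.474 T = 2095.488 T − 69151
177111 = 2700.962 T
T = 65.57 °C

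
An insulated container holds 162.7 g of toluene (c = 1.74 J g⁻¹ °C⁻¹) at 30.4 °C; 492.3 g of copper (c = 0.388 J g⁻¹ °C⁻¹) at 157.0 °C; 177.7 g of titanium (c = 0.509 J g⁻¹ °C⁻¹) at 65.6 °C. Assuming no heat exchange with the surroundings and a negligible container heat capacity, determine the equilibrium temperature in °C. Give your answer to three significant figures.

T_f = 78.9 °C

Σ mᵢcᵢ(T − Tᵢ) = 0  ⇒  T = Σ mᵢcᵢTᵢ / Σ mᵢcᵢ
Σ mᵢcᵢ = 162.7×1.74 + 492.3×0.388 + 177.7×0.509 = 564.5597
Σ mᵢcᵢTᵢ = 283.098×30.4 + 191.0124×157.0 + 90.4493×65.6 = 44529
T = 44529 / 564.5597 = 78.87 °C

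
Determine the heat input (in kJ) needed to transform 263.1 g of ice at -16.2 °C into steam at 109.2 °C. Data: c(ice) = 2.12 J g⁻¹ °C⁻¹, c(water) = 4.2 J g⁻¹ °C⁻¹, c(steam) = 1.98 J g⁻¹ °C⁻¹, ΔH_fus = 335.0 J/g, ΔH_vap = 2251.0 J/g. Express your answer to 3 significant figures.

q = 805 kJ

q1 (heat ice -16.2→0.0 °C): 263.1 × 2.12 × 16.2 = 9036 J
q2 (melt at 0 °C): 263.1 × 335.0 = 88139 J
q3 (heat water 0.0→100.0 °C): 263.1 × 4.2 × 100.0 = 110502 J
q4 (vaporize at 100 °C): 263.1 × 2251.0 = 592238 J
q5 (heat steam 100.0→109.2 °C): 263.1 × 1.98 × 9.2 = 4793 J
Total: 9036 + 88139 + 110502 + 592238 + 4793 = 804708 J = 805 kJ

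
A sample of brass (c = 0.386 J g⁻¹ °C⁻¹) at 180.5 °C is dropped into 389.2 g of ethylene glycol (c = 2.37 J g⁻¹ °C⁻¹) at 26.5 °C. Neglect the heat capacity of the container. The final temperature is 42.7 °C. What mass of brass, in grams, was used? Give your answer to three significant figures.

q_gained = (389.2 × 2.37) × (42.7 − 26.5) = 14940 J
q_lost = m × 0.386 × (180.5 − 42.7) = 53.1908 m
m = 14940 / 53.1908 = 281 g

m = 281 g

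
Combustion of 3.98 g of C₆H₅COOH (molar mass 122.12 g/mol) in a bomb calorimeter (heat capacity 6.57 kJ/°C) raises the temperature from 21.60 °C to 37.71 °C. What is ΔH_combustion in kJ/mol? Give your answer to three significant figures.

ΔT = 37.71 − 21.60 = 16.11 °C
q_cal = C_cal × ΔT = 6.57 × 16.11 = 105.8427 kJ
n = 3.98 / 122.12 = 0.03259 mol
q_rxn = −q_cal = -105.8427 kJ
ΔH = -105.8427 / 0.03259 = -3248 kJ/mol

ΔH = -3250 kJ/mol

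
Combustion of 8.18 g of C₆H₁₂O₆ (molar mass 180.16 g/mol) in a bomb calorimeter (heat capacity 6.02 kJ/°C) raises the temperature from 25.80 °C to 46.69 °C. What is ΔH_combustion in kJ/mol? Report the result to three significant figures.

ΔT = 46.69 − 25.80 = 20.89 °C
q_cal = C_cal × ΔT = 6.02 × 20.89 = 125.7578 kJ
n = 8.18 / 180.16 = 0.04540 mol
q_rxn = −q_cal = -125.7578 kJ
ΔH = -125.7578 / 0.04540 = -2770 kJ/mol

ΔH = -2770 kJ/mol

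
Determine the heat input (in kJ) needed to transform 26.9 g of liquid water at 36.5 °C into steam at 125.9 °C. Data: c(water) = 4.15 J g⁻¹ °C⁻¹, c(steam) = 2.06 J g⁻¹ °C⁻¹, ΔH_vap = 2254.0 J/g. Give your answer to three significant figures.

q1 (heat water 36.5→100.0 °C): 26.9 × 4.15 × 63.5 = 7089 J
q2 (vaporize at 100 °C): 26.9 × 2254.0 = 60633 J
q3 (heat steam 100.0→125.9 °C): 26.9 × 2.06 × 25.9 = 1435 J
Total: 7089 + 60633 + 1435 = 69157 J = 69.2 kJ

q = 69.2 kJ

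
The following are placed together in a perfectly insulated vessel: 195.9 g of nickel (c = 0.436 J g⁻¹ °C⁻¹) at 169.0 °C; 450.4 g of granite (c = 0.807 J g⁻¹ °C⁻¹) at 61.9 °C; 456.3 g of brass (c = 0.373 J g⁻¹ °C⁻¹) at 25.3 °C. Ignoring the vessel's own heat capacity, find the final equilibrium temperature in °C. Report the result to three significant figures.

T_f = 66.6 °C

Σ mᵢcᵢ(T − Tᵢ) = 0  ⇒  T = Σ mᵢcᵢTᵢ / Σ mᵢcᵢ
Σ mᵢcᵢ = 195.9×0.436 + 450.4×0.807 + 456.3×0.373 = 619.0851
Σ mᵢcᵢTᵢ = 85.4124×169.0 + 363.4728×61.9 + 170.1999×25.3 = 41240
T = 41240 / 619.0851 = 66.61 °C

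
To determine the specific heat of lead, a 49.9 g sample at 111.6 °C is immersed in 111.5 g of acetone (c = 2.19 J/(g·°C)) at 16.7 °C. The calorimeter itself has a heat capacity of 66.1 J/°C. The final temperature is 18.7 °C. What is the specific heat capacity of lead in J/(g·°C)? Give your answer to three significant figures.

q_gained = (111.5 × 2.19 + 66.1) × (18.7 − 16.7) = 620.6 J
q_lost = 49.9 × c × (111.6 − 18.7) = 4635.71 c
Set equal: c = 620.6 / 4635.71 = 0.134 J/(g·°C)

c = 0.134 J/(g·°C)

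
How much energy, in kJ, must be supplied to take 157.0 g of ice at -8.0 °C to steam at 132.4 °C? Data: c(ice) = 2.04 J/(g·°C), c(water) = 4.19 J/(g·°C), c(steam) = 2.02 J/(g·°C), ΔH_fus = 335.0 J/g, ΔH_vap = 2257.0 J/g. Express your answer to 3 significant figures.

q = 486 kJ

q1 (heat ice -8.0→0.0 °C): 157.0 × 2.04 × 8.0 = 2562 J
q2 (melt at 0 °C): 157.0 × 335.0 = 52595 J
q3 (heat water 0.0→100.0 °C): 157.0 × 4.19 × 100.0 = 65783 J
q4 (vaporize at 100 °C): 157.0 × 2257.0 = 354349 J
q5 (heat steam 100.0→132.4 °C): 157.0 × 2.02 × 32.4 = 10275 J
Total: 2562 + 52595 + 65783 + 354349 + 10275 = 485564 J = 486 kJ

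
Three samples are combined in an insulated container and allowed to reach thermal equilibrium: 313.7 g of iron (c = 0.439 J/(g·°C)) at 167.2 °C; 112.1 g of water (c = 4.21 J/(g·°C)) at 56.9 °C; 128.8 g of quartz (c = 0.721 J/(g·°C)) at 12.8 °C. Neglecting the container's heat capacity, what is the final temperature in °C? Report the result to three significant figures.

T_f = 72.7 °C

Σ mᵢcᵢ(T − Tᵢ) = 0  ⇒  T = Σ mᵢcᵢTᵢ / Σ mᵢcᵢ
Σ mᵢcᵢ = 313.7×0.439 + 112.1×4.21 + 128.8×0.721 = 702.5201
Σ mᵢcᵢTᵢ = 137.7143×167.2 + 471.941×56.9 + 92.8648×12.8 = 51068
T = 51068 / 702.5201 = 72.69 °C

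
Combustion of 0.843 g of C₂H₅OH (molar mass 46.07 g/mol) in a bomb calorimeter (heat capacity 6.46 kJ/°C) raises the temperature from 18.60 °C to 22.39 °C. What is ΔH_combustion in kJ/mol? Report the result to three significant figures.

ΔH = -1340 kJ/mol

ΔT = 22.39 − 18.60 = 3.79 °C
q_cal = C_cal × ΔT = 6.46 × 3.79 = 24.4834 kJ
n = 0.843 / 46.07 = 0.01830 mol
q_rxn = −q_cal = -24.4834 kJ
ΔH = -24.4834 / 0.01830 = -1338 kJ/mol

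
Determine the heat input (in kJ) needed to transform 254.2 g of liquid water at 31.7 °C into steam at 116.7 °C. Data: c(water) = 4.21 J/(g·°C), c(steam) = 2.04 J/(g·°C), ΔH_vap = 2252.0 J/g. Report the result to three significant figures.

q = 654 kJ

q1 (heat water 31.7→100.0 °C): 254.2 × 4.21 × 68.3 = 73093 J
q2 (vaporize at 100 °C): 254.2 × 2252.0 = 572458 J
q3 (heat steam 100.0→116.7 °C): 254.2 × 2.04 × 16.7 = 8660 J
Total: 73093 + 572458 + 8660 = 654211 J = 654 kJ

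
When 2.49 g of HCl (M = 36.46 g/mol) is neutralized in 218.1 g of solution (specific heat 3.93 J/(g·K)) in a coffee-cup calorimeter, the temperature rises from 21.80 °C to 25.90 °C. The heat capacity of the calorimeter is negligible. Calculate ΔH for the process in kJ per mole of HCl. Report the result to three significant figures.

|ΔT| = |25.90 − 21.80| = 4.10 °C
|q_surr| = (218.1 × 3.93) × 4.10 = 857.133 × 4.10 = 3514 J
n(HCl) = 2.49 / 36.46 = 0.06829 mol
Temperature rose, so q_rxn = −|q_surr| = -3.514 kJ
ΔH = q_rxn / n = -51.46 kJ/mol

ΔH = -51.5 kJ/mol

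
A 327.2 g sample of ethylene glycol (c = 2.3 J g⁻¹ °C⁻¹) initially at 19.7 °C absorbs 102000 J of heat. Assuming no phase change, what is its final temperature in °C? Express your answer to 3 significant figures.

ΔT = q / (m c) = 102000 / (327.2 × 2.3) = 135.5 °C
T_f = 19.7 + 135.5 = 155.2 °C

T_f = 155 °C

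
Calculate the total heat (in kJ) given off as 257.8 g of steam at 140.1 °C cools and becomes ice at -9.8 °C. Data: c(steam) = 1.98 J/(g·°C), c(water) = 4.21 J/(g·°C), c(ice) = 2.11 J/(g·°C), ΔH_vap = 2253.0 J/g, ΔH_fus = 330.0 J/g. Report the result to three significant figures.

q = 800 kJ

q1 (cool steam 140.1→100 °C): 257.8 × 1.98 × 40.1 = 20469 J
q2 (condense at 100 °C): 257.8 × 2253.0 = 580823 J
q3 (cool water 100→0 °C): 257.8 × 4.21 × 100.0 = 108534 J
q4 (freeze at 0 °C): 257.8 × 330.0 = 85074 J
q5 (cool ice 0→-9.8 °C): 257.8 × 2.11 × 9.8 = 5331 J
Total: 20469 + 580823 + 108534 + 85074 + 5331 = 800231 J = 800 kJ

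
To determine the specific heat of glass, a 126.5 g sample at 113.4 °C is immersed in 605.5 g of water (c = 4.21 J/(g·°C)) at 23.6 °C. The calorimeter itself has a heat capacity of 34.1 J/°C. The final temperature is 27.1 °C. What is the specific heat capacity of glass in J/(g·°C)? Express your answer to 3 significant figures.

q_gained = (605.5 × 4.21 + 34.1) × (27.1 − 23.6) = 9041 J
q_lost = 126.5 × c × (113.4 − 27.1) = 10916.95 c
Set equal: c = 9041 / 10916.95 = 0.828 J/(g·°C)

c = 0.828 J/(g·°C)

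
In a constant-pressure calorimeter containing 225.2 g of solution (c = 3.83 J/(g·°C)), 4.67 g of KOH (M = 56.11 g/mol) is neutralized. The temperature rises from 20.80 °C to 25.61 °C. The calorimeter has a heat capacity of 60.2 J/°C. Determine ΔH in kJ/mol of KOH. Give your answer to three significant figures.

ΔH = -53.3 kJ/mol

|ΔT| = |25.61 − 20.80| = 4.81 °C
|q_surr| = (225.2 × 3.83 + 60.2) × 4.81 = 922.716 × 4.81 = 4438 J
n(KOH) = 4.67 / 56.11 = 0.08323 mol
Temperature rose, so q_rxn = −|q_surr| = -4.438 kJ
ΔH = q_rxn / n = -53.32 kJ/mol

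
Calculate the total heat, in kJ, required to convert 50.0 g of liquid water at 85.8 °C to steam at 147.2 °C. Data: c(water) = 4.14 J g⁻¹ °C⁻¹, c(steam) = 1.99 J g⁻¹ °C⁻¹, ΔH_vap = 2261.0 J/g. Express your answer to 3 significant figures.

q = 121 kJ

q1 (heat water 85.8→100.0 °C): 50.0 × 4.14 × 14.2 = 2939 J
q2 (vaporize at 100 °C): 50.0 × 2261.0 = 113050 J
q3 (heat steam 100.0→147.2 °C): 50.0 × 1.99 × 47.2 = 4696 J
Total: 2939 + 113050 + 4696 = 120685 J = 121 kJ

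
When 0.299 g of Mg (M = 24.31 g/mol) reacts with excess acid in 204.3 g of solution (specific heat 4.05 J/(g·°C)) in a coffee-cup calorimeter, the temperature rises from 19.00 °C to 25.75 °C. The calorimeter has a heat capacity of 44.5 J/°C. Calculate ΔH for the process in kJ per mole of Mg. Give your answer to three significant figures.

|ΔT| = |25.75 − 19.00| = 6.75 °C
|q_surr| = (204.3 × 4.05 + 44.5) × 6.75 = 871.915 × 6.75 = 5885.4 J
n(Mg) = 0.299 / 24.31 = 0.012299 mol
Temperature rose, so q_rxn = −|q_surr| = -5.8854 kJ
ΔH = q_rxn / n = -478.5 kJ/mol

ΔH = -479 kJ/mol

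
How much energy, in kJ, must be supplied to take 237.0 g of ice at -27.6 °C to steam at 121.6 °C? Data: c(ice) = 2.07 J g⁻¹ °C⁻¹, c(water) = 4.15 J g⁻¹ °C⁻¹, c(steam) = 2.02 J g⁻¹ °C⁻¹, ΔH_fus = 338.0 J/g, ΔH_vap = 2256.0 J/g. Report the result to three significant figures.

q1 (heat ice -27.6→0.0 °C): 237.0 × 2.07 × 27.6 = 13540 J
q2 (melt at 0 °C): 237.0 × 338.0 = 80106 J
q3 (heat water 0.0→100.0 °C): 237.0 × 4.15 × 100.0 = 98355 J
q4 (vaporize at 100 °C): 237.0 × 2256.0 = 534672 J
q5 (heat steam 100.0→121.6 °C): 237.0 × 2.02 × 21.6 = 10341 J
Total: 13540 + 80106 + 98355 + 534672 + 10341 = 737014 J = 737 kJ

q = 737 kJ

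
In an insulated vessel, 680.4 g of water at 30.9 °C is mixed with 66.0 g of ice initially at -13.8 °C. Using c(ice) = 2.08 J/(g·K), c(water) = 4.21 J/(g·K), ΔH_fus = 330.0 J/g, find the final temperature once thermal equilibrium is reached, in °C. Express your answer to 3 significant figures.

T_f = 20.6 °C

Heat to bring ice to 0 °C and melt it: q₁ = 66.0×2.08×13.8 + 66.0×330.0 = 23674 J
Heat the water can supply cooling to 0 °C: 680.4×4.21×30.9 = 88512.6 J > q₁, so all ice melts.
Energy balance: 680.4×4.21×(30.9 − T) = 23674 + 66.0×4.21×(T − 0)
2864.484(30.9 − T) = 23674 + 277.86 T
88512.6 − 23674 = 3142.344 T
T = 64838.6 / 3142.344 = 20.63 °C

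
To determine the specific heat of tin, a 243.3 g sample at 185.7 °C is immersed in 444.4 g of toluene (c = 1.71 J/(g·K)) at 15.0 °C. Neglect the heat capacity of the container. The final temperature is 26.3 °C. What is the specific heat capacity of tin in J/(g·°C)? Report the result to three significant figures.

q_gained = (444.4 × 1.71) × (26.3 − 15.0) = 8587 J
q_lost = 243.3 × c × (185.7 − 26.3) = 38782.02 c
Set equal: c = 8587 / 38782.02 = 0.221 J/(g·°C)

c = 0.221 J/(g·°C)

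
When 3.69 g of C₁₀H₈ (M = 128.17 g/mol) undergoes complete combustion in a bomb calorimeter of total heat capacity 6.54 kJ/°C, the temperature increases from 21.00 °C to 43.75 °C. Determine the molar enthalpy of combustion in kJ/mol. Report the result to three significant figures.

ΔH = -5170 kJ/mol

ΔT = 43.75 − 21.00 = 22.75 °C
q_cal = C_cal × ΔT = 6.54 × 22.75 = 148.785 kJ
n = 3.69 / 128.17 = 0.02879 mol
q_rxn = −q_cal = -148.785 kJ
ΔH = -148.785 / 0.02879 = -5168 kJ/mol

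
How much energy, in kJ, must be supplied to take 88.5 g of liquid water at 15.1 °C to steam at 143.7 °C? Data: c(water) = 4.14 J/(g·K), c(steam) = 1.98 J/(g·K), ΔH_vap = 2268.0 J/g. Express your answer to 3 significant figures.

q1 (heat water 15.1→100.0 °C): 88.5 × 4.14 × 84.9 = 31107 J
q2 (vaporize at 100 °C): 88.5 × 2268.0 = 200718 J
q3 (heat steam 100.0→143.7 °C): 88.5 × 1.98 × 43.7 = 7658 J
Total: 31107 + 200718 + 7658 = 239483 J = 239 kJ

q = 239 kJ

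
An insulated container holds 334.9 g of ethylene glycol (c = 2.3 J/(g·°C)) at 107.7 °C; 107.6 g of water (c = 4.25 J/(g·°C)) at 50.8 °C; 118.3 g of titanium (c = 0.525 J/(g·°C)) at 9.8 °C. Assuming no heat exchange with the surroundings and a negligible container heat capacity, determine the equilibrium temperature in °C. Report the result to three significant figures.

Σ mᵢcᵢ(T − Tᵢ) = 0  ⇒  T = Σ mᵢcᵢTᵢ / Σ mᵢcᵢ
Σ mᵢcᵢ = 334.9×2.3 + 107.6×4.25 + 118.3×0.525 = 1289.6775
Σ mᵢcᵢTᵢ = 770.27×107.7 + 457.3×50.8 + 62.1075×9.8 = 106800
T = 106800 / 1289.6775 = 82.81 °C

T_f = 82.8 °C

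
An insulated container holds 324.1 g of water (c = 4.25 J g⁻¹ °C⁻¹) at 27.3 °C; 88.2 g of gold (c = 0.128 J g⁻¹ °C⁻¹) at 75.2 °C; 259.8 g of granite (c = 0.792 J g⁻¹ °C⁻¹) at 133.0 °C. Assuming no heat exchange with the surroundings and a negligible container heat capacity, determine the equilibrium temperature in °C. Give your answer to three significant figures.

T_f = 41.3 °C

Σ mᵢcᵢ(T − Tᵢ) = 0  ⇒  T = Σ mᵢcᵢTᵢ / Σ mᵢcᵢ
Σ mᵢcᵢ = 324.1×4.25 + 88.2×0.128 + 259.8×0.792 = 1594.4762
Σ mᵢcᵢTᵢ = 1377.425×27.3 + 11.2896×75.2 + 205.7616×133.0 = 65819
T = 65819 / 1594.4762 = 41.28 °C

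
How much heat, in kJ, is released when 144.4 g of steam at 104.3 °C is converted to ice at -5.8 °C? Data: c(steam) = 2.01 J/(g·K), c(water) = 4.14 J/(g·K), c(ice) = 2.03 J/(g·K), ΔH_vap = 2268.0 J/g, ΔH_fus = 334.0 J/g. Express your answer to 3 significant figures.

q1 (cool steam 104.3→100 °C): 144.4 × 2.01 × 4.3 = 1248 J
q2 (condense at 100 °C): 144.4 × 2268.0 = 327499 J
q3 (cool water 100→0 °C): 144.4 × 4.14 × 100.0 = 59782 J
q4 (freeze at 0 °C): 144.4 × 334.0 = 48230 J
q5 (cool ice 0→-5.8 °C): 144.4 × 2.03 × 5.8 = 1700 J
Total: 1248 + 327499 + 59782 + 48230 + 1700 = 438459 J = 438 kJ

q = 438 kJ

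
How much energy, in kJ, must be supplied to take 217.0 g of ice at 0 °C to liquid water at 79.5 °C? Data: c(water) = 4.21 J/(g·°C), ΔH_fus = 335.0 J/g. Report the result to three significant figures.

q = 145 kJ

q1 (melt at 0 °C): 217.0 × 335.0 = 72695 J
q2 (heat water 0.0→79.5 °C): 217.0 × 4.21 × 79.5 = 72629 J
Total: 72695 + 72629 = 145324 J = 145 kJ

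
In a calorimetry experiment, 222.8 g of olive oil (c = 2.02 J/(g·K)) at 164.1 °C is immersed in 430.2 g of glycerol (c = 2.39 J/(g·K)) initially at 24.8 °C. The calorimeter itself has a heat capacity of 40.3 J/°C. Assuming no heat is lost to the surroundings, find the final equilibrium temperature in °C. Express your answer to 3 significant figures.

T_f = 66.1 °C

Heat lost by olive oil = heat gained by glycerol + calorimeter.
(222.8)(2.02)(164.1 − T) = [(430.2)(2.39) + 40.3](T − 24.8)
450.056 (164.1 − T) = 1068.478 (T − 24.8)
73854 − 450.056 T = 1068.478 T − 26498
100352 = 1518.534 T
T = 66.08 °C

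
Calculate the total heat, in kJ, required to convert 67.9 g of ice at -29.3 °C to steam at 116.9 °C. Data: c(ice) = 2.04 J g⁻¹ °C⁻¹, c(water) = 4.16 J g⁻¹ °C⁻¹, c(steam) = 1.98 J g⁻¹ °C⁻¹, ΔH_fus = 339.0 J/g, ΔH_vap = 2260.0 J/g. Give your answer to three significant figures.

q = 211 kJ

q1 (heat ice -29.3→0.0 °C): 67.9 × 2.04 × 29.3 = 4059 J
q2 (melt at 0 °C): 67.9 × 339.0 = 23018 J
q3 (heat water 0.0→100.0 °C): 67.9 × 4.16 × 100.0 = 28246 J
q4 (vaporize at 100 °C): 67.9 × 2260.0 = 153454 J
q5 (heat steam 100.0→116.9 °C): 67.9 × 1.98 × 16.9 = 2272 J
Total: 4059 + 23018 + 28246 + 153454 + 2272 = 211049 J = 211 kJ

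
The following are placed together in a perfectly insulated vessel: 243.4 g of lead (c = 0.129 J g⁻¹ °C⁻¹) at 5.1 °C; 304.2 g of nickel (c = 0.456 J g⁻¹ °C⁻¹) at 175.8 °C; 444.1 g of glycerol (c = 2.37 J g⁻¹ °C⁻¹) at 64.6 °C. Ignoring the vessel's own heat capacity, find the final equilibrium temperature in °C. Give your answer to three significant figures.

Σ mᵢcᵢ(T − Tᵢ) = 0  ⇒  T = Σ mᵢcᵢTᵢ / Σ mᵢcᵢ
Σ mᵢcᵢ = 243.4×0.129 + 304.2×0.456 + 444.1×2.37 = 1222.6308
Σ mᵢcᵢTᵢ = 31.3986×5.1 + 138.7152×175.8 + 1052.517×64.6 = 92539
T = 92539 / 1222.6308 = 75.69 °C

T_f = 75.7 °C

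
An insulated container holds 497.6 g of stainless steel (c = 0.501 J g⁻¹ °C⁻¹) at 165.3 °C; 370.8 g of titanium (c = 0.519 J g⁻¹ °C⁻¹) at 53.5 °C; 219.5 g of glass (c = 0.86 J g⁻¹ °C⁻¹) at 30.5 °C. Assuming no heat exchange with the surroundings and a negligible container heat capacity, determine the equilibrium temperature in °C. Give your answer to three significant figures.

T_f = 90.8 °C

Σ mᵢcᵢ(T − Tᵢ) = 0  ⇒  T = Σ mᵢcᵢTᵢ / Σ mᵢcᵢ
Σ mᵢcᵢ = 497.6×0.501 + 370.8×0.519 + 219.5×0.86 = 630.5128
Σ mᵢcᵢTᵢ = 249.2976×165.3 + 192.4452×53.5 + 188.77×30.5 = 57262
T = 57262 / 630.5128 = 90.82 °C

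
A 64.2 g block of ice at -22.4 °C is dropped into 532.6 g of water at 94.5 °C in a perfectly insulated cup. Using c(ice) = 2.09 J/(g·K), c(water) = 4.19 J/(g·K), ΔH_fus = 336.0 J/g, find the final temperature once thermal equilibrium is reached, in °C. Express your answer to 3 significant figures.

Heat to bring ice to 0 °C and melt it: q₁ = 64.2×2.09×22.4 + 64.2×336.0 = 24577 J
Heat the water can supply cooling to 0 °C: 532.6×4.19×94.5 = 210886 J > q₁, so all ice melts.
Energy balance: 532.6×4.19×(94.5 − T) = 24577 + 64.2×4.19×(T − 0)
2231.594(94.5 − T) = 24577 + 268.998 T
210886 − 24577 = 2500.592 T
T = 186309 / 2500.592 = 74.51 °C

T_f = 74.5 °C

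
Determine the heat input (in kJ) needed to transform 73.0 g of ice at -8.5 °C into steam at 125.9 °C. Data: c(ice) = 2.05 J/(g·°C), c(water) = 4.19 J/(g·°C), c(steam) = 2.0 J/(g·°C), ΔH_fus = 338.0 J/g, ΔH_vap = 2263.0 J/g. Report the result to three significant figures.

q = 226 kJ

q1 (heat ice -8.5→0.0 °C): 73.0 × 2.05 × 8.5 = 1272 J
q2 (melt at 0 °C): 73.0 × 338.0 = 24674 J
q3 (heat water 0.0→100.0 °C): 73.0 × 4.19 × 100.0 = 30587 J
q4 (vaporize at 100 °C): 73.0 × 2263.0 = 165199 J
q5 (heat steam 100.0→125.9 °C): 73.0 × 2.0 × 25.9 = 3781 J
Total: 1272 + 24674 + 30587 + 165199 + 3781 = 225513 J = 226 kJ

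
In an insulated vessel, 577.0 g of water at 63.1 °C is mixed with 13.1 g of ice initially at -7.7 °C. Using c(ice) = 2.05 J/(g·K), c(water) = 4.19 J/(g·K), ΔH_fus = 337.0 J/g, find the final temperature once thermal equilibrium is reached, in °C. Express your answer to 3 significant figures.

T_f = 59.8 °C

Heat to bring ice to 0 °C and melt it: q₁ = 13.1×2.05×7.7 + 13.1×337.0 = 4621.5 J
Heat the water can supply cooling to 0 °C: 577.0×4.19×63.1 = 152552 J > q₁, so all ice melts.
Energy balance: 577.0×4.19×(63.1 − T) = 4621.5 + 13.1×4.19×(T − 0)
2417.63(63.1 − T) = 4621.5 + 54.889 T
152552 − 4621.5 = 2472.519 T
T = 147930.5 / 2472.519 = 59.83 °C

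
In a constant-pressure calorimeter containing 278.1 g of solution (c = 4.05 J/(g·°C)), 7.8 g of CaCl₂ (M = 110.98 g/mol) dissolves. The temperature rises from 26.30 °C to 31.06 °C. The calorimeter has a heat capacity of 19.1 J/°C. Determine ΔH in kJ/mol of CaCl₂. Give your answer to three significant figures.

|ΔT| = |31.06 − 26.30| = 4.76 °C
|q_surr| = (278.1 × 4.05 + 19.1) × 4.76 = 1145.405 × 4.76 = 5452 J
n(CaCl₂) = 7.8 / 110.98 = 0.07028 mol
Temperature rose, so q_rxn = −|q_surr| = -5.452 kJ
ΔH = q_rxn / n = -77.58 kJ/mol

ΔH = -77.6 kJ/mol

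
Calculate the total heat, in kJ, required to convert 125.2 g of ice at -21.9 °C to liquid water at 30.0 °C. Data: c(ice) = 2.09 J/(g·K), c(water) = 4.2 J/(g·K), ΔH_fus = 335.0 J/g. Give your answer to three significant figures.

q = 63.4 kJ

q1 (heat ice -21.9→0.0 °C): 125.2 × 2.09 × 21.9 = 5731 J
q2 (melt at 0 °C): 125.2 × 335.0 = 41942 J
q3 (heat water 0.0→30.0 °C): 125.2 × 4.2 × 30.0 = 15775 J
Total: 5731 + 41942 + 15775 = 63448 J = 63.4 kJ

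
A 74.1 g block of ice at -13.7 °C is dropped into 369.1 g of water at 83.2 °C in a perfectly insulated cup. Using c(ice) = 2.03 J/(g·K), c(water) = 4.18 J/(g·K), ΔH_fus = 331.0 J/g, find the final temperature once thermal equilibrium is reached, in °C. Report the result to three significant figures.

Heat to bring ice to 0 °C and melt it: q₁ = 74.1×2.03×13.7 + 74.1×331.0 = 26588 J
Heat the water can supply cooling to 0 °C: 369.1×4.18×83.2 = 128364 J > q₁, so all ice melts.
Energy balance: 369.1×4.18×(83.2 − T) = 26588 + 74.1×4.18×(T − 0)
1542.838(83.2 − T) = 26588 + 309.738 T
128364 − 26588 = 1852.576 T
T = 101776 / 1852.576 = 54.94 °C

T_f = 54.9 °C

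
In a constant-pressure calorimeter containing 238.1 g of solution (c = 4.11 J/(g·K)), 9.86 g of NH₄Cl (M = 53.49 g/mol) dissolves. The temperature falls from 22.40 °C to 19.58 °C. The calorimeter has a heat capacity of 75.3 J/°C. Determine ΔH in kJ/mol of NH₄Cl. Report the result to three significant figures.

ΔH = 16.1 kJ/mol

|ΔT| = |19.58 − 22.40| = 2.82 °C
|q_surr| = (238.1 × 4.11 + 75.3) × 2.82 = 1053.891 × 2.82 = 2972 J
n(NH₄Cl) = 9.86 / 53.49 = 0.1843 mol
Temperature fell, so q_rxn = +|q_surr| = 2.972 kJ
ΔH = q_rxn / n = 16.13 kJ/mol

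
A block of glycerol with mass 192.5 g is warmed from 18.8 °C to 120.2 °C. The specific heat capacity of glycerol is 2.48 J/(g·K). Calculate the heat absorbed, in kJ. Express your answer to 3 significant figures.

q = m c ΔT = 192.5 × 2.48 × (120.2 − 18.8)
q = 192.5 × 2.48 × 101.4 = 48410 J = 48.4 kJ

q = 48.4 kJ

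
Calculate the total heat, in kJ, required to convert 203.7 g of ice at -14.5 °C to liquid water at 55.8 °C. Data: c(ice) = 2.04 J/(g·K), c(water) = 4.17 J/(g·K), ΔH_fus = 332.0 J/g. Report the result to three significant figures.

q = 121 kJ

q1 (heat ice -14.5→0.0 °C): 203.7 × 2.04 × 14.5 = 6025 J
q2 (melt at 0 °C): 203.7 × 332.0 = 67628 J
q3 (heat water 0.0→55.8 °C): 203.7 × 4.17 × 55.8 = 47398 J
Total: 6025 + 67628 + 47398 = 121051 J = 121 kJ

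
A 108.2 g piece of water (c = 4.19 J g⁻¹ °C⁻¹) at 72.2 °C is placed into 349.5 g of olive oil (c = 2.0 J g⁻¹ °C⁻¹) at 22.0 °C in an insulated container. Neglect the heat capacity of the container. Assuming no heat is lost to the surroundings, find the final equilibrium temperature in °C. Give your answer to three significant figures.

T_f = 41.7 °C

Heat lost by water = heat gained by olive oil.
(108.2)(4.19)(72.2 − T) = (349.5)(2.0)(T − 22.0)
453.358 (72.2 − T) = 699 (T − 22.0)
32732 − 453.358 T = 699 T − 15378
48110 = 1152.358 T
T = 41.749 °C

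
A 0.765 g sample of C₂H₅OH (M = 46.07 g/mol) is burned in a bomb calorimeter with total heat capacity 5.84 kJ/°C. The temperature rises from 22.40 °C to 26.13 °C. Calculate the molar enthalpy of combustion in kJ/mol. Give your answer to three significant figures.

ΔH = -1310 kJ/mol

ΔT = 26.13 − 22.40 = 3.73 °C
q_cal = C_cal × ΔT = 5.84 × 3.73 = 21.7832 kJ
n = 0.765 / 46.07 = 0.01661 mol
q_rxn = −q_cal = -21.7832 kJ
ΔH = -21.7832 / 0.01661 = -1311 kJ/mol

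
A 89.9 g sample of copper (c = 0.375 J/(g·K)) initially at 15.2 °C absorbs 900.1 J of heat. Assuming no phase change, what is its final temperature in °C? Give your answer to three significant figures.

T_f = 41.9 °C

ΔT = q / (m c) = 900.1 / (89.9 × 0.375) = 26.70 °C
T_f = 15.2 + 26.70 = 41.90 °C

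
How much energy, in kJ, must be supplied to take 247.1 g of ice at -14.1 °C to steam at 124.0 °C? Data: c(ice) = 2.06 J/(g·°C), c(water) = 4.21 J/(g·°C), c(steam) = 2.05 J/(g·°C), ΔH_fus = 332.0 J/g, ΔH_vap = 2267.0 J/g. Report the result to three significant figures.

q = 766 kJ

q1 (heat ice -14.1→0.0 °C): 247.1 × 2.06 × 14.1 = 7177 J
q2 (melt at 0 °C): 247.1 × 332.0 = 82037 J
q3 (heat water 0.0→100.0 °C): 247.1 × 4.21 × 100.0 = 104029 J
q4 (vaporize at 100 °C): 247.1 × 2267.0 = 560176 J
q5 (heat steam 100.0→124.0 °C): 247.1 × 2.05 × 24.0 = 12157 J
Total: 7177 + 82037 + 104029 + 560176 + 12157 = 765576 J = 766 kJ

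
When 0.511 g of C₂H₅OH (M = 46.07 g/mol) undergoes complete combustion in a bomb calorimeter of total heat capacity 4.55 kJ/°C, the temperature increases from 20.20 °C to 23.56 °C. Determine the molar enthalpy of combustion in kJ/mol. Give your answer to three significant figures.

ΔT = 23.56 − 20.20 = 3.36 °C
q_cal = C_cal × ΔT = 4.55 × 3.36 = 15.288 kJ
n = 0.511 / 46.07 = 0.01109 mol
q_rxn = −q_cal = -15.288 kJ
ΔH = -15.288 / 0.01109 = -1379 kJ/mol

ΔH = -1380 kJ/mol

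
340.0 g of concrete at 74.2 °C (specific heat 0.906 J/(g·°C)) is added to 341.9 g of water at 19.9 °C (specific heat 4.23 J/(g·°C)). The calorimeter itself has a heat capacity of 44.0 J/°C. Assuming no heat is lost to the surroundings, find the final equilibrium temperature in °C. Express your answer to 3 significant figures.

T_f = 29.2 °C

Heat lost by concrete = heat gained by water + calorimeter.
(340.0)(0.906)(74.2 − T) = [(341.9)(4.23) + 44.0](T − 19.9)
308.04 (74.2 − T) = 1490.237 (T − 19.9)
22857 − 308.04 T = 1490.237 T − 29656
52513 = 1798.277 T
T = 29.20 °C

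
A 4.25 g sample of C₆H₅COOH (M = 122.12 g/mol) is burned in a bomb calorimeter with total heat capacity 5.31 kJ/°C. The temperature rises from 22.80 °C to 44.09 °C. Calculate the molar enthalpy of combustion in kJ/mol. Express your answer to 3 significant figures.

ΔT = 44.09 − 22.80 = 21.29 °C
q_cal = C_cal × ΔT = 5.31 × 21.29 = 113.0499 kJ
n = 4.25 / 122.12 = 0.03480 mol
q_rxn = −q_cal = -113.0499 kJ
ΔH = -113.0499 / 0.03480 = -3249 kJ/mol

ΔH = -3250 kJ/mol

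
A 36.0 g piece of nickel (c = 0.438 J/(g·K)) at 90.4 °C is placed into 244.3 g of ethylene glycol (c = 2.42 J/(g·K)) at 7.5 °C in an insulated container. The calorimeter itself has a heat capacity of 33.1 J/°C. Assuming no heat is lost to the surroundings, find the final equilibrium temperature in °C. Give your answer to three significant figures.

T_f = 9.54 °C

Heat lost by nickel = heat gained by ethylene glycol + calorimeter.
(36.0)(0.438)(90.4 − T) = [(244.3)(2.42) + 33.1](T − 7.5)
15.768 (90.4 − T) = 624.306 (T − 7.5)
1425.4 − 15.768 T = 624.306 T − 4682.3
6107.7 = 640.074 T
T = 9.542 °C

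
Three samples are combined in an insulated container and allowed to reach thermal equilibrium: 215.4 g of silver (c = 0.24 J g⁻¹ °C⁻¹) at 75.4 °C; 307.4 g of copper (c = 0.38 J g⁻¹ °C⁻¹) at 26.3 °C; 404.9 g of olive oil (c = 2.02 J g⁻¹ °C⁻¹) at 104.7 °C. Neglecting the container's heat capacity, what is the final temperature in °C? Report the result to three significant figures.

T_f = 93.9 °C

Σ mᵢcᵢ(T − Tᵢ) = 0  ⇒  T = Σ mᵢcᵢTᵢ / Σ mᵢcᵢ
Σ mᵢcᵢ = 215.4×0.24 + 307.4×0.38 + 404.9×2.02 = 986.406
Σ mᵢcᵢTᵢ = 51.696×75.4 + 116.812×26.3 + 817.898×104.7 = 92604
T = 92604 / 986.406 = 93.88 °C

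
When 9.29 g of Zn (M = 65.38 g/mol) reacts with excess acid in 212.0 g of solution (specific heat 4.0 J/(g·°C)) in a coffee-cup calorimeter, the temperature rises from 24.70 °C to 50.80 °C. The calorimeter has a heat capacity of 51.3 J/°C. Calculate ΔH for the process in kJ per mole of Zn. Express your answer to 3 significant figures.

|ΔT| = |50.80 − 24.70| = 26.10 °C
|q_surr| = (212.0 × 4.0 + 51.3) × 26.10 = 899.3 × 26.10 = 23470 J
n(Zn) = 9.29 / 65.38 = 0.1421 mol
Temperature rose, so q_rxn = −|q_surr| = -23.47 kJ
ΔH = q_rxn / n = -165.2 kJ/mol

ΔH = -165 kJ/mol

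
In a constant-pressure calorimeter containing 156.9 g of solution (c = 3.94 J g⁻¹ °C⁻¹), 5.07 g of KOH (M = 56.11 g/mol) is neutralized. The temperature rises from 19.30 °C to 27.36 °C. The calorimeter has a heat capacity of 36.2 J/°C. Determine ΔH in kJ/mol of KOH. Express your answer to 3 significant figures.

ΔH = -58.4 kJ/mol

|ΔT| = |27.36 − 19.30| = 8.06 °C
|q_surr| = (156.9 × 3.94 + 36.2) × 8.06 = 654.386 × 8.06 = 5274 J
n(KOH) = 5.07 / 56.11 = 0.09036 mol
Temperature rose, so q_rxn = −|q_surr| = -5.274 kJ
ΔH = q_rxn / n = -58.37 kJ/mol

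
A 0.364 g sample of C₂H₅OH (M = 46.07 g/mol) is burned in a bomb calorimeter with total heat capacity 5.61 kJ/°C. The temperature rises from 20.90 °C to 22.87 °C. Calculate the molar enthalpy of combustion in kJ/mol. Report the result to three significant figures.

ΔT = 22.87 − 20.90 = 1.97 °C
q_cal = C_cal × ΔT = 5.61 × 1.97 = 11.0517 kJ
n = 0.364 / 46.07 = 0.007901 mol
q_rxn = −q_cal = -11.0517 kJ
ΔH = -11.0517 / 0.007901 = -1399 kJ/mol

ΔH = -1400 kJ/mol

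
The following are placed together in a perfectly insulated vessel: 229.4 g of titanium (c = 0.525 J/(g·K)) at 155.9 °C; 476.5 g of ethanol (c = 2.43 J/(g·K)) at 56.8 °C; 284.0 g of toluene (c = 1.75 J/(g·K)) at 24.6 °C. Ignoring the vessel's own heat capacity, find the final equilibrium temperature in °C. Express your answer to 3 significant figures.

T_f = 54.5 °C

Σ mᵢcᵢ(T − Tᵢ) = 0  ⇒  T = Σ mᵢcᵢTᵢ / Σ mᵢcᵢ
Σ mᵢcᵢ = 229.4×0.525 + 476.5×2.43 + 284.0×1.75 = 1775.330
Σ mᵢcᵢTᵢ = 120.435×155.9 + 1157.895×56.8 + 497×24.6 = 96770
T = 96770 / 1775.330 = 54.51 °C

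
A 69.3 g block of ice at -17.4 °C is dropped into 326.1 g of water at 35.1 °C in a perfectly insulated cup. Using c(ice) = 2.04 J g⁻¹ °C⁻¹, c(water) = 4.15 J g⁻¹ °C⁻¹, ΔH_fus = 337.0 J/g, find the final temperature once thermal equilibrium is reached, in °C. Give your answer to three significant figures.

Heat to bring ice to 0 °C and melt it: q₁ = 69.3×2.04×17.4 + 69.3×337.0 = 25814 J
Heat the water can supply cooling to 0 °C: 326.1×4.15×35.1 = 47501.4 J > q₁, so all ice melts.
Energy balance: 326.1×4.15×(35.1 − T) = 25814 + 69.3×4.15×(T − 0)
1353.315(35.1 − T) = 25814 + 287.595 T
47501.4 − 25814 = 1640.910 T
T = 21687.4 / 1640.910 = 13.22 °C

T_f = 13.2 °C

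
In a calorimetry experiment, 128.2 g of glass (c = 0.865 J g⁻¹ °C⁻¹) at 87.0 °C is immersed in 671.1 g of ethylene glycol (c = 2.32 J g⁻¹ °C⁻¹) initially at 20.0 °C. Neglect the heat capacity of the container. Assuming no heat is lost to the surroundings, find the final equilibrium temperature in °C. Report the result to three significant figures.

Heat lost by glass = heat gained by ethylene glycol.
(128.2)(0.865)(87.0 − T) = (671.1)(2.32)(T − 20.0)
110.893 (87.0 − T) = 1556.952 (T − 20.0)
9647.7 − 110.893 T = 1556.952 T − 31139
40786.7 = 1667.845 T
T = 24.45 °C

T_f = 24.5 °C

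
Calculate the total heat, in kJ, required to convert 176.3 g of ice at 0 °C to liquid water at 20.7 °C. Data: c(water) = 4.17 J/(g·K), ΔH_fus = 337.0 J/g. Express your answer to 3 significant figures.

q = 74.6 kJ

q1 (melt at 0 °C): 176.3 × 337.0 = 59413 J
q2 (heat water 0.0→20.7 °C): 176.3 × 4.17 × 20.7 = 15218 J
Total: 59413 + 15218 = 74631 J = 74.6 kJ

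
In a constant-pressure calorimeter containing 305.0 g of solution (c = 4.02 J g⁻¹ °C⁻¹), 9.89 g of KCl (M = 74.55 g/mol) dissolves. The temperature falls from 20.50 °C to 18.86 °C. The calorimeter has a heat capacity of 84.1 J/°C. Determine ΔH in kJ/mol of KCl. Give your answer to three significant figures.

|ΔT| = |18.86 − 20.50| = 1.64 °C
|q_surr| = (305.0 × 4.02 + 84.1) × 1.64 = 1310.2 × 1.64 = 2149 J
n(KCl) = 9.89 / 74.55 = 0.1327 mol
Temperature fell, so q_rxn = +|q_surr| = 2.149 kJ
ΔH = q_rxn / n = 16.19 kJ/mol

ΔH = 16.2 kJ/mol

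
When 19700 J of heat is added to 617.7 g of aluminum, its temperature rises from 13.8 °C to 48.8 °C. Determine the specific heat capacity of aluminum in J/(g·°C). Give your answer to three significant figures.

c = 0.911 J/(g·°C)

c = q / (m ΔT) = 19700 / (617.7 × 35.0)
c = 19700 / 21619.5 = 0.911 J/(g·°C)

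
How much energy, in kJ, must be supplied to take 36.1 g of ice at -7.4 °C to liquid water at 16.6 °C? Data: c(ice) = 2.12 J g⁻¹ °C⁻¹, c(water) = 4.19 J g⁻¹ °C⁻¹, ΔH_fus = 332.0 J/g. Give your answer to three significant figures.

q1 (heat ice -7.4→0.0 °C): 36.1 × 2.12 × 7.4 = 566 J
q2 (melt at 0 °C): 36.1 × 332.0 = 11985 J
q3 (heat water 0.0→16.6 °C): 36.1 × 4.19 × 16.6 = 2511 J
Total: 566 + 11985 + 2511 = 15062 J = 15.1 kJ

q = 15.1 kJ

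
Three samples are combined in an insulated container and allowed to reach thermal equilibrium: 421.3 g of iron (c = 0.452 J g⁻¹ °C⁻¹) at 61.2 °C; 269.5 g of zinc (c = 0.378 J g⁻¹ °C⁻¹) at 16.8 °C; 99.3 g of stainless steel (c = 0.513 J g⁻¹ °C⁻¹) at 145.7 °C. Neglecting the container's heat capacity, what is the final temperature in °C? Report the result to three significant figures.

Σ mᵢcᵢ(T − Tᵢ) = 0  ⇒  T = Σ mᵢcᵢTᵢ / Σ mᵢcᵢ
Σ mᵢcᵢ = 421.3×0.452 + 269.5×0.378 + 99.3×0.513 = 343.2395
Σ mᵢcᵢTᵢ = 190.4276×61.2 + 101.871×16.8 + 50.9409×145.7 = 20788
T = 20788 / 343.2395 = 60.56 °C

T_f = 60.6 °C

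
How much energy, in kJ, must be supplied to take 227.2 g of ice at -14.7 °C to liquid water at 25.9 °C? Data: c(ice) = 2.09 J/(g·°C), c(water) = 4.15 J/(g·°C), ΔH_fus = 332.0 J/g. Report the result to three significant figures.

q = 107 kJ

q1 (heat ice -14.7→0.0 °C): 227.2 × 2.09 × 14.7 = 6980 J
q2 (melt at 0 °C): 227.2 × 332.0 = 75430 J
q3 (heat water 0.0→25.9 °C): 227.2 × 4.15 × 25.9 = 24421 J
Total: 6980 + 75430 + 24421 = 106831 J = 107 kJ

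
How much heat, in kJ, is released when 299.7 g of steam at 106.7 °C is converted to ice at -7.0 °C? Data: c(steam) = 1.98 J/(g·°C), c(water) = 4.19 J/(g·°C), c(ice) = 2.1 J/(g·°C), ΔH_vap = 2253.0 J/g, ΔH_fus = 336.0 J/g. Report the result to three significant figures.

q1 (cool steam 106.7→100 °C): 299.7 × 1.98 × 6.7 = 3976 J
q2 (condense at 100 °C): 299.7 × 2253.0 = 675224 J
q3 (cool water 100→0 °C): 299.7 × 4.19 × 100.0 = 125574 J
q4 (freeze at 0 °C): 299.7 × 336.0 = 100699 J
q5 (cool ice 0→-7.0 °C): 299.7 × 2.1 × 7.0 = 4406 J
Total: 3976 + 675224 + 125574 + 100699 + 4406 = 909879 J = 910 kJ

q = 910 kJ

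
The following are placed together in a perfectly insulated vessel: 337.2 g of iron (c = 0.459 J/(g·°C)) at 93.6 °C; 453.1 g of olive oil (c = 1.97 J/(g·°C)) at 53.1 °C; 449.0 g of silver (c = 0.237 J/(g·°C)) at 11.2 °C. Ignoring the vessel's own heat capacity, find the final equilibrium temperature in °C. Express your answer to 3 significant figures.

T_f = 54.7 °C

Σ mᵢcᵢ(T − Tᵢ) = 0  ⇒  T = Σ mᵢcᵢTᵢ / Σ mᵢcᵢ
Σ mᵢcᵢ = 337.2×0.459 + 453.1×1.97 + 449.0×0.237 = 1153.7948
Σ mᵢcᵢTᵢ = 154.7748×93.6 + 892.607×53.1 + 106.413×11.2 = 63076
T = 63076 / 1153.7948 = 54.67 °C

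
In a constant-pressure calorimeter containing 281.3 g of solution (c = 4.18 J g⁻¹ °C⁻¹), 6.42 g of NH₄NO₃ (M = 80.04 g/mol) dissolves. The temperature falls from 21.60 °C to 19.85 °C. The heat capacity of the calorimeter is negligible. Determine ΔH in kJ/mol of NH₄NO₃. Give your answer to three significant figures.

|ΔT| = |19.85 − 21.60| = 1.75 °C
|q_surr| = (281.3 × 4.18) × 1.75 = 1175.834 × 1.75 = 2058 J
n(NH₄NO₃) = 6.42 / 80.04 = 0.08021 mol
Temperature fell, so q_rxn = +|q_surr| = 2.058 kJ
ΔH = q_rxn / n = 25.66 kJ/mol

ΔH = 25.7 kJ/mol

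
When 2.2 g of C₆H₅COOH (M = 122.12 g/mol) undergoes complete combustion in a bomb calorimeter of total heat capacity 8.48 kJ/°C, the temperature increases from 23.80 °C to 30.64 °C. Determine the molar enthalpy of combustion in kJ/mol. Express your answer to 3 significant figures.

ΔH = -3220 kJ/mol

ΔT = 30.64 − 23.80 = 6.84 °C
q_cal = C_cal × ΔT = 8.48 × 6.84 = 58.0032 kJ
n = 2.2 / 122.12 = 0.01802 mol
q_rxn = −q_cal = -58.0032 kJ
ΔH = -58.0032 / 0.01802 = -3219 kJ/mol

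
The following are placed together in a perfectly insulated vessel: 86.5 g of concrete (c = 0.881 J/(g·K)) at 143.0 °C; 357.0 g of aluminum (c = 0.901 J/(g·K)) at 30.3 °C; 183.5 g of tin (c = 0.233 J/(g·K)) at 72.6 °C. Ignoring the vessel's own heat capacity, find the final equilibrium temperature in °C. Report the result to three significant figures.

Σ mᵢcᵢ(T − Tᵢ) = 0  ⇒  T = Σ mᵢcᵢTᵢ / Σ mᵢcᵢ
Σ mᵢcᵢ = 86.5×0.881 + 357.0×0.901 + 183.5×0.233 = 440.6190
Σ mᵢcᵢTᵢ = 76.2065×143.0 + 321.657×30.3 + 42.7555×72.6 = 23748
T = 23748 / 440.6190 = 53.90 °C

T_f = 53.9 °C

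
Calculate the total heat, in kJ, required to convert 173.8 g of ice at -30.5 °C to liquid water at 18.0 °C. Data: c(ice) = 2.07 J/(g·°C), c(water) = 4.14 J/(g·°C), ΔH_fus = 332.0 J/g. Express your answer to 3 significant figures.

q = 81.6 kJ

q1 (heat ice -30.5→0.0 °C): 173.8 × 2.07 × 30.5 = 10973 J
q2 (melt at 0 °C): 173.8 × 332.0 = 57702 J
q3 (heat water 0.0→18.0 °C): 173.8 × 4.14 × 18.0 = 12952 J
Total: 10973 + 57702 + 12952 = 81627 J = 81.6 kJ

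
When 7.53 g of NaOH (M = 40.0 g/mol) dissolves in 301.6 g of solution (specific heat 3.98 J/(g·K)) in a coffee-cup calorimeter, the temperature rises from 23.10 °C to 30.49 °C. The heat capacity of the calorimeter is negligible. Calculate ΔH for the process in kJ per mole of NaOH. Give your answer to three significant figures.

ΔH = -47.1 kJ/mol

|ΔT| = |30.49 − 23.10| = 7.39 °C
|q_surr| = (301.6 × 3.98) × 7.39 = 1200.368 × 7.39 = 8871 J
n(NaOH) = 7.53 / 40.0 = 0.1883 mol
Temperature rose, so q_rxn = −|q_surr| = -8.871 kJ
ΔH = q_rxn / n = -47.11 kJ/mol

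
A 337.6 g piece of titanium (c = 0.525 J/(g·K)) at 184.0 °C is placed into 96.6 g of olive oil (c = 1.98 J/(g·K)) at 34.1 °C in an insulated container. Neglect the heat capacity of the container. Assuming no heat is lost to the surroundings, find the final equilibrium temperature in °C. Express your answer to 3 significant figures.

Heat lost by titanium = heat gained by olive oil.
(337.6)(0.525)(184.0 − T) = (96.6)(1.98)(T − 34.1)
177.24 (184.0 − T) = 191.268 (T − 34.1)
32612 − 177.24 T = 191.268 T − 6522.2
39134.2 = 368.508 T
T = 106.2 °C

T_f = 106 °C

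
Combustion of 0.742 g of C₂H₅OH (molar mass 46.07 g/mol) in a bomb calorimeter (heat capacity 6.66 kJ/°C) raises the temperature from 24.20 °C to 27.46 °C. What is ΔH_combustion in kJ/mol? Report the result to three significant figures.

ΔH = -1350 kJ/mol

ΔT = 27.46 − 24.20 = 3.26 °C
q_cal = C_cal × ΔT = 6.66 × 3.26 = 21.7116 kJ
n = 0.742 / 46.07 = 0.01611 mol
q_rxn = −q_cal = -21.7116 kJ
ΔH = -21.7116 / 0.01611 = -1348 kJ/mol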